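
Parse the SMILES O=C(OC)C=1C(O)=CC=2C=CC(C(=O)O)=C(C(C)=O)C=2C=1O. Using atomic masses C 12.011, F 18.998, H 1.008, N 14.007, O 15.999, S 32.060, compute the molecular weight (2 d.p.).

304.25 g/mol

First, the molecular formula is C15H12O7 (counting implicit H from valence).
  C: 15 × 12.011 = 180.165
  H: 12 × 1.008 = 12.096
  O: 7 × 15.999 = 111.993
Sum: 15×12.011 + 12×1.008 + 7×15.999 = 304.254 → 304.25 g/mol.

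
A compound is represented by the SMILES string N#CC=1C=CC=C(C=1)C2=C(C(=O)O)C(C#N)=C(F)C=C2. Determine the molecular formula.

Walk through each heavy atom and fill implicit hydrogens from standard valence (C 4, N 3, O 2, S 2, halogen 1):
  atom 1: N, bond orders sum to 3 (valence 3) → 0 H
  atom 2: C, bond orders sum to 4 (valence 4) → 0 H
  atom 3: C, bond orders sum to 4 (valence 4) → 0 H
  atom 4: C, bond orders sum to 3 (valence 4) → 1 H
  atom 5: C, bond orders sum to 3 (valence 4) → 1 H
  atom 6: C, bond orders sum to 3 (valence 4) → 1 H
  atom 7: C, bond orders sum to 4 (valence 4) → 0 H
  atom 8: C, bond orders sum to 3 (valence 4) → 1 H
  atom 9: C, bond orders sum to 4 (valence 4) → 0 H
  atom 10: C, bond orders sum to 4 (valence 4) → 0 H
  atom 11: C, bond orders sum to 4 (valence 4) → 0 H
  atom 12: O, bond orders sum to 2 (valence 2) → 0 H
  atom 13: O, bond orders sum to 1 (valence 2) → 1 H
  atom 14: C, bond orders sum to 4 (valence 4) → 0 H
  atom 15: C, bond orders sum to 4 (valence 4) → 0 H
  atom 16: N, bond orders sum to 3 (valence 3) → 0 H
  atom 17: C, bond orders sum to 4 (valence 4) → 0 H
  atom 18: F (halogen, monovalent) → 0 H
  atom 19: C, bond orders sum to 3 (valence 4) → 1 H
  atom 20: C, bond orders sum to 3 (valence 4) → 1 H
Totals → C:15, H:7, F:1, N:2, O:2.
In Hill order: C15H7FN2O2.

C15H7FN2O2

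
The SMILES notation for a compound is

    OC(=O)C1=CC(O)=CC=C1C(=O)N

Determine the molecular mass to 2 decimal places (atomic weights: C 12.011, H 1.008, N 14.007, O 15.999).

First, the molecular formula is C8H7NO4 (counting implicit H from valence).
  C: 8 × 12.011 = 96.088
  H: 7 × 1.008 = 7.056
  N: 1 × 14.007 = 14.007
  O: 4 × 15.999 = 63.996
Sum: 8×12.011 + 7×1.008 + 1×14.007 + 4×15.999 = 181.147 → 181.15 g/mol.

181.15 g/mol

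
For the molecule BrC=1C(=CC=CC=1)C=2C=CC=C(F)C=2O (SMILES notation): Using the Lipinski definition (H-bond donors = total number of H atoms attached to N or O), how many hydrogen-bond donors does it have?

1

Donors: find every N or O and count the H atoms it carries.
  atom 15 (O): bond orders sum to 1 → 1 H
Lipinski HBD = 1.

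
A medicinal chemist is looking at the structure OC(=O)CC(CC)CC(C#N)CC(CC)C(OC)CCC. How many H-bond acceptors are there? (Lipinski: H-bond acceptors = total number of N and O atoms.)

4

N atoms: 1; O atoms: 3.
Lipinski HBA = 1 + 3 = 4.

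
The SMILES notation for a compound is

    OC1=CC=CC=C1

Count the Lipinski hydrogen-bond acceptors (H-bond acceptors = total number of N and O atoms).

1

N atoms: 0; O atoms: 1.
Lipinski HBA = 0 + 1 = 1.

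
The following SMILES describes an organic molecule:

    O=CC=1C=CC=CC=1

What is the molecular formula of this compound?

Walk through each heavy atom and fill implicit hydrogens from standard valence (C 4, N 3, O 2, S 2, halogen 1):
  atom 1: O, bond orders sum to 2 (valence 2) → 0 H
  atom 2: C, bond orders sum to 3 (valence 4) → 1 H
  atom 3: C, bond orders sum to 4 (valence 4) → 0 H
  atom 4: C, bond orders sum to 3 (valence 4) → 1 H
  atom 5: C, bond orders sum to 3 (valence 4) → 1 H
  atom 6: C, bond orders sum to 3 (valence 4) → 1 H
  atom 7: C, bond orders sum to 3 (valence 4) → 1 H
  atom 8: C, bond orders sum to 3 (valence 4) → 1 H
Totals → C:7, H:6, O:1.

C7H6O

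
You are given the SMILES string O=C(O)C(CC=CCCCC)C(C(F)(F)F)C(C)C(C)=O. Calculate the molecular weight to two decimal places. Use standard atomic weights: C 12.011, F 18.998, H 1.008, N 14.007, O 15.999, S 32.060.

308.34 g/mol

First, the molecular formula is C15H23F3O3 (counting implicit H from valence).
  C: 15 × 12.011 = 180.165
  F: 3 × 18.998 = 56.994
  H: 23 × 1.008 = 23.184
  O: 3 × 15.999 = 47.997
Sum: 15×12.011 + 3×18.998 + 23×1.008 + 3×15.999 = 308.340 → 308.34 g/mol.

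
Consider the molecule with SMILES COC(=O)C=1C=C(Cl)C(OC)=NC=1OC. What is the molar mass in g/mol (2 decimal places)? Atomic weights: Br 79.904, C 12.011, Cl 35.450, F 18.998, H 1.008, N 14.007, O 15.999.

First, the molecular formula is C9H10ClNO4 (counting implicit H from valence).
  C: 9 × 12.011 = 108.099
  Cl: 1 × 35.450 = 35.450
  H: 10 × 1.008 = 10.080
  N: 1 × 14.007 = 14.007
  O: 4 × 15.999 = 63.996
Sum: 9×12.011 + 1×35.450 + 10×1.008 + 1×14.007 + 4×15.999 = 231.632 → 231.63 g/mol.

231.63 g/mol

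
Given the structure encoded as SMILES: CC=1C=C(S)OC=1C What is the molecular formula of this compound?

Walk through each heavy atom and fill implicit hydrogens from standard valence (C 4, N 3, O 2, S 2, halogen 1):
  atom 1: C, bond orders sum to 1 (valence 4) → 3 H
  atom 2: C, bond orders sum to 4 (valence 4) → 0 H
  atom 3: C, bond orders sum to 3 (valence 4) → 1 H
  atom 4: C, bond orders sum to 4 (valence 4) → 0 H
  atom 5: S, bond orders sum to 1 (valence 2) → 1 H
  atom 6: O, bond orders sum to 2 (valence 2) → 0 H
  atom 7: C, bond orders sum to 4 (valence 4) → 0 H
  atom 8: C, bond orders sum to 1 (valence 4) → 3 H
Totals → C:6, H:8, O:1, S:1.

C6H8OS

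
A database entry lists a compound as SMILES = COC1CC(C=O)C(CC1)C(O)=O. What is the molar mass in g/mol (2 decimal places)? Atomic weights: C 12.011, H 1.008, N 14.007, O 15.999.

First, the molecular formula is C9H14O4 (counting implicit H from valence).
  C: 9 × 12.011 = 108.099
  H: 14 × 1.008 = 14.112
  O: 4 × 15.999 = 63.996
Sum: 9×12.011 + 14×1.008 + 4×15.999 = 186.207 → 186.21 g/mol.

186.21 g/mol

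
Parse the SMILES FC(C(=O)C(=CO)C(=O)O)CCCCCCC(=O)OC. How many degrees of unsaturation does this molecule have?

4

Degree of unsaturation = (number of rings) + (number of π bonds).
Ring closures in the SMILES: 0.
π bonds: 4 double bonds (each 1 DoU) → 4 DoU from unsaturation.
Total DoU = 0 + 4 = 4.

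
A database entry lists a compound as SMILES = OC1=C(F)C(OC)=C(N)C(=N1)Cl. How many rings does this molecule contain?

In SMILES, each pair of matching ring-closure digits denotes one ring-closing bond; the number of such bonds equals the number of independent rings.
Ring-closure bonds here: 1.

1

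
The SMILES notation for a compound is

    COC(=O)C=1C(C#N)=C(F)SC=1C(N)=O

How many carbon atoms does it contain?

Count every carbon token in the SMILES (each C, including those in ring-closure positions and inside branches).
Carbon count: 8.

8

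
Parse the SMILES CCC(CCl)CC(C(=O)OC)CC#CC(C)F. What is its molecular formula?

Walk through each heavy atom and fill implicit hydrogens from standard valence (C 4, N 3, O 2, S 2, halogen 1):
  atom 1: C, bond orders sum to 1 (valence 4) → 3 H
  atom 2: C, bond orders sum to 2 (valence 4) → 2 H
  atom 3: C, bond orders sum to 3 (valence 4) → 1 H
  atom 4: C, bond orders sum to 2 (valence 4) → 2 H
  atom 5: Cl (halogen, monovalent) → 0 H
  atom 6: C, bond orders sum to 2 (valence 4) → 2 H
  atom 7: C, bond orders sum to 3 (valence 4) → 1 H
  atom 8: C, bond orders sum to 4 (valence 4) → 0 H
  atom 9: O, bond orders sum to 2 (valence 2) → 0 H
  atom 10: O, bond orders sum to 2 (valence 2) → 0 H
  atom 11: C, bond orders sum to 1 (valence 4) → 3 H
  atom 12: C, bond orders sum to 2 (valence 4) → 2 H
  atom 13: C, bond orders sum to 4 (valence 4) → 0 H
  atom 14: C, bond orders sum to 4 (valence 4) → 0 H
  atom 15: C, bond orders sum to 3 (valence 4) → 1 H
  atom 16: C, bond orders sum to 1 (valence 4) → 3 H
  atom 17: F (halogen, monovalent) → 0 H
Totals → C:13, H:20, Cl:1, F:1, O:2.

C13H20ClFO2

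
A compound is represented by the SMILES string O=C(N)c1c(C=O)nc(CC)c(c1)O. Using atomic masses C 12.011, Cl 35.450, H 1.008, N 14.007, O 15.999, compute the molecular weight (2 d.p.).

194.19 g/mol

First, the molecular formula is C9H10N2O3 (counting implicit H from valence).
  C: 9 × 12.011 = 108.099
  H: 10 × 1.008 = 10.080
  N: 2 × 14.007 = 28.014
  O: 3 × 15.999 = 47.997
Sum: 9×12.011 + 10×1.008 + 2×14.007 + 3×15.999 = 194.190 → 194.19 g/mol.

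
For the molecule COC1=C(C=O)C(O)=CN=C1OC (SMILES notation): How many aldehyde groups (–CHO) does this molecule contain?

The aldehyde motif appears at heavy-atom position 5 in the SMILES.
Other groups present: 2 ether, 1 hydroxyl.
Aldehyde count: 1.

1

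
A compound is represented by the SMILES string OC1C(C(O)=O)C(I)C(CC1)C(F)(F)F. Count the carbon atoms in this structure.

Count every carbon token in the SMILES (each C, including those in ring-closure positions and inside branches).
Carbon count: 8.

8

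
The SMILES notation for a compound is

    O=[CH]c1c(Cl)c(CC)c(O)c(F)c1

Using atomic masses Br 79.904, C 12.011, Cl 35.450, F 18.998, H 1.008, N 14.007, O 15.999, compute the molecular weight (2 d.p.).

First, the molecular formula is C9H8ClFO2 (counting implicit H from valence).
  C: 9 × 12.011 = 108.099
  Cl: 1 × 35.450 = 35.450
  F: 1 × 18.998 = 18.998
  H: 8 × 1.008 = 8.064
  O: 2 × 15.999 = 31.998
Sum: 9×12.011 + 1×35.450 + 1×18.998 + 8×1.008 + 2×15.999 = 202.609 → 202.61 g/mol.

202.61 g/mol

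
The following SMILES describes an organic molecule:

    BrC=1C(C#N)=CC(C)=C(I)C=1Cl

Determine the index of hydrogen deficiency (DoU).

6

Molecular formula: C8H4BrClIN.
DoU = (2C + 2 + N − H − X) / 2, where X is the halogen count and O/S are ignored.
    = (2·8 + 2 + 1 − 4 − 3) / 2 = 12 / 2 = 6.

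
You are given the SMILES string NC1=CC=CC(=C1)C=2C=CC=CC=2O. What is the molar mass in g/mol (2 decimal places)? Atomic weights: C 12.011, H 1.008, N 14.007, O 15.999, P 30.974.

185.23 g/mol

First, the molecular formula is C12H11NO (counting implicit H from valence).
  C: 12 × 12.011 = 144.132
  H: 11 × 1.008 = 11.088
  N: 1 × 14.007 = 14.007
  O: 1 × 15.999 = 15.999
Sum: 12×12.011 + 11×1.008 + 1×14.007 + 1×15.999 = 185.226 → 185.23 g/mol.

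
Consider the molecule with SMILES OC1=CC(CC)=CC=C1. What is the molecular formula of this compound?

Walk through each heavy atom and fill implicit hydrogens from standard valence (C 4, N 3, O 2, S 2, halogen 1):
  atom 1: O, bond orders sum to 1 (valence 2) → 1 H
  atom 2: C, bond orders sum to 4 (valence 4) → 0 H
  atom 3: C, bond orders sum to 3 (valence 4) → 1 H
  atom 4: C, bond orders sum to 4 (valence 4) → 0 H
  atom 5: C, bond orders sum to 2 (valence 4) → 2 H
  atom 6: C, bond orders sum to 1 (valence 4) → 3 H
  atom 7: C, bond orders sum to 3 (valence 4) → 1 H
  atom 8: C, bond orders sum to 3 (valence 4) → 1 H
  atom 9: C, bond orders sum to 3 (valence 4) → 1 H
Totals → C:8, H:10, O:1.
In Hill order: C8H10O.

C8H10O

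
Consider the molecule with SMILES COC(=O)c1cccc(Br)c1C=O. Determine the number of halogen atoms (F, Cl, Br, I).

1

Halogen atoms appear at heavy-atom position 10 (1×Br).
Other groups present: 1 aldehyde, 1 ester.
Halogen count: 1.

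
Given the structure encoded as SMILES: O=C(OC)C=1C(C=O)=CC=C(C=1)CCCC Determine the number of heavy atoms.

Every atom symbol written in the SMILES (organic subset) is one heavy atom; implicit H are not written.
Heavy atoms by element → C:13, O:3.
Total: 16.

16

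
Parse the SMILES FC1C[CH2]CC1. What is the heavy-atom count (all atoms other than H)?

Every atom symbol written in the SMILES (organic subset) is one heavy atom; implicit H are not written.
Heavy atoms by element → C:5, F:1.
Total: 6.

6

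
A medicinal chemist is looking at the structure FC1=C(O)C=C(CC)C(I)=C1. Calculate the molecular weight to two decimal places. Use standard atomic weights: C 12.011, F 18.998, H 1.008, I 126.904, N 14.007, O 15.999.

First, the molecular formula is C8H8FIO (counting implicit H from valence).
  C: 8 × 12.011 = 96.088
  F: 1 × 18.998 = 18.998
  H: 8 × 1.008 = 8.064
  I: 1 × 126.904 = 126.904
  O: 1 × 15.999 = 15.999
Sum: 8×12.011 + 1×18.998 + 8×1.008 + 1×126.904 + 1×15.999 = 266.053 → 266.05 g/mol.

266.05 g/mol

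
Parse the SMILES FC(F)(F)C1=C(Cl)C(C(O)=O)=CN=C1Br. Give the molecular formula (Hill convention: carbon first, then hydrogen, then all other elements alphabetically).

C7H2BrClF3NO2

Walk through each heavy atom and fill implicit hydrogens from standard valence (C 4, N 3, O 2, S 2, halogen 1):
  atom 1: F (halogen, monovalent) → 0 H
  atom 2: C, bond orders sum to 4 (valence 4) → 0 H
  atom 3: F (halogen, monovalent) → 0 H
  atom 4: F (halogen, monovalent) → 0 H
  atom 5: C, bond orders sum to 4 (valence 4) → 0 H
  atom 6: C, bond orders sum to 4 (valence 4) → 0 H
  atom 7: Cl (halogen, monovalent) → 0 H
  atom 8: C, bond orders sum to 4 (valence 4) → 0 H
  atom 9: C, bond orders sum to 4 (valence 4) → 0 H
  atom 10: O, bond orders sum to 1 (valence 2) → 1 H
  atom 11: O, bond orders sum to 2 (valence 2) → 0 H
  atom 12: C, bond orders sum to 3 (valence 4) → 1 H
  atom 13: N, bond orders sum to 3 (valence 3) → 0 H
  atom 14: C, bond orders sum to 4 (valence 4) → 0 H
  atom 15: Br (halogen, monovalent) → 0 H
Totals → C:7, H:2, Br:1, Cl:1, F:3, N:1, O:2.
In Hill order: C7H2BrClF3NO2.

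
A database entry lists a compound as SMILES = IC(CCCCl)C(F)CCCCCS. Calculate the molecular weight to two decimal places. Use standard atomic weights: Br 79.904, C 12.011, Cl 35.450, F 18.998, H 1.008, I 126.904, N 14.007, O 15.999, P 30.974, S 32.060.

First, the molecular formula is C10H19ClFIS (counting implicit H from valence).
  C: 10 × 12.011 = 120.110
  Cl: 1 × 35.450 = 35.450
  F: 1 × 18.998 = 18.998
  H: 19 × 1.008 = 19.152
  I: 1 × 126.904 = 126.904
  S: 1 × 32.060 = 32.060
Sum: 10×12.011 + 1×35.450 + 1×18.998 + 19×1.008 + 1×126.904 + 1×32.060 = 352.674 → 352.67 g/mol.

352.67 g/mol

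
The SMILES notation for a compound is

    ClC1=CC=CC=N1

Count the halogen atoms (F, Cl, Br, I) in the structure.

Halogen atoms appear at heavy-atom position 1 (1×Cl).
Halogen count: 1.

1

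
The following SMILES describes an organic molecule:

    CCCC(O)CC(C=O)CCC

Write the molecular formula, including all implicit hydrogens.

C10H20O2

Walk through each heavy atom and fill implicit hydrogens from standard valence (C 4, N 3, O 2, S 2, halogen 1):
  atom 1: C, bond orders sum to 1 (valence 4) → 3 H
  atom 2: C, bond orders sum to 2 (valence 4) → 2 H
  atom 3: C, bond orders sum to 2 (valence 4) → 2 H
  atom 4: C, bond orders sum to 3 (valence 4) → 1 H
  atom 5: O, bond orders sum to 1 (valence 2) → 1 H
  atom 6: C, bond orders sum to 2 (valence 4) → 2 H
  atom 7: C, bond orders sum to 3 (valence 4) → 1 H
  atom 8: C, bond orders sum to 3 (valence 4) → 1 H
  atom 9: O, bond orders sum to 2 (valence 2) → 0 H
  atom 10: C, bond orders sum to 2 (valence 4) → 2 H
  atom 11: C, bond orders sum to 2 (valence 4) → 2 H
  atom 12: C, bond orders sum to 1 (valence 4) → 3 H
Totals → C:10, H:20, O:2.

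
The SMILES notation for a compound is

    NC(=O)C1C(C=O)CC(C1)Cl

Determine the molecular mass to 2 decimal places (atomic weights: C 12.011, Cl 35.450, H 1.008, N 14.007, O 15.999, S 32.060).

175.61 g/mol

First, the molecular formula is C7H10ClNO2 (counting implicit H from valence).
  C: 7 × 12.011 = 84.077
  Cl: 1 × 35.450 = 35.450
  H: 10 × 1.008 = 10.080
  N: 1 × 14.007 = 14.007
  O: 2 × 15.999 = 31.998
Sum: 7×12.011 + 1×35.450 + 10×1.008 + 1×14.007 + 2×15.999 = 175.612 → 175.61 g/mol.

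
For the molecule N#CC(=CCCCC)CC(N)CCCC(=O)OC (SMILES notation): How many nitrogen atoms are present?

Scan the SMILES for N atoms (remember two-letter symbols like Cl and Br are single atoms).
Nitrogen count: 2.

2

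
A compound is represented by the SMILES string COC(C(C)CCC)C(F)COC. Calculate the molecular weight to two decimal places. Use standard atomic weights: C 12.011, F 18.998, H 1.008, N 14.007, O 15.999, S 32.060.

First, the molecular formula is C10H21FO2 (counting implicit H from valence).
  C: 10 × 12.011 = 120.110
  F: 1 × 18.998 = 18.998
  H: 21 × 1.008 = 21.168
  O: 2 × 15.999 = 31.998
Sum: 10×12.011 + 1×18.998 + 21×1.008 + 2×15.999 = 192.274 → 192.27 g/mol.

192.27 g/mol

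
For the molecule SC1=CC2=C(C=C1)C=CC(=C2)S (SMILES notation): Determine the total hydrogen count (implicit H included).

8

Walk through each heavy atom and fill implicit hydrogens from standard valence (C 4, N 3, O 2, S 2, halogen 1):
  atom 1: S, bond orders sum to 1 (valence 2) → 1 H
  atom 2: C, bond orders sum to 4 (valence 4) → 0 H
  atom 3: C, bond orders sum to 3 (valence 4) → 1 H
  atom 4: C, bond orders sum to 4 (valence 4) → 0 H
  atom 5: C, bond orders sum to 4 (valence 4) → 0 H
  atom 6: C, bond orders sum to 3 (valence 4) → 1 H
  atom 7: C, bond orders sum to 3 (valence 4) → 1 H
  atom 8: C, bond orders sum to 3 (valence 4) → 1 H
  atom 9: C, bond orders sum to 3 (valence 4) → 1 H
  atom 10: C, bond orders sum to 4 (valence 4) → 0 H
  atom 11: C, bond orders sum to 3 (valence 4) → 1 H
  atom 12: S, bond orders sum to 1 (valence 2) → 1 H
Total hydrogens: 8.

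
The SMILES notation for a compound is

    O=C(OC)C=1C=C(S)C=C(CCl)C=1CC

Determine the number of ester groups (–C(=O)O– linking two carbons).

1

The ester motif appears at heavy-atom position 2 in the SMILES.
Other groups present: 1 thiol.
Ester count: 1.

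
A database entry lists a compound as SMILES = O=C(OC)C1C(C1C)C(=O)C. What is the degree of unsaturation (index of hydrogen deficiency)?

Molecular formula: C8H12O3.
DoU = (2C + 2 + N − H − X) / 2, where X is the halogen count and O/S are ignored.
    = (2·8 + 2 + 0 − 12 − 0) / 2 = 6 / 2 = 3.

3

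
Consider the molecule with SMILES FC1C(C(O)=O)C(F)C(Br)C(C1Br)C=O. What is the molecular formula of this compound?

C8H8Br2F2O3

Walk through each heavy atom and fill implicit hydrogens from standard valence (C 4, N 3, O 2, S 2, halogen 1):
  atom 1: F (halogen, monovalent) → 0 H
  atom 2: C, bond orders sum to 3 (valence 4) → 1 H
  atom 3: C, bond orders sum to 3 (valence 4) → 1 H
  atom 4: C, bond orders sum to 4 (valence 4) → 0 H
  atom 5: O, bond orders sum to 1 (valence 2) → 1 H
  atom 6: O, bond orders sum to 2 (valence 2) → 0 H
  atom 7: C, bond orders sum to 3 (valence 4) → 1 H
  atom 8: F (halogen, monovalent) → 0 H
  atom 9: C, bond orders sum to 3 (valence 4) → 1 H
  atom 10: Br (halogen, monovalent) → 0 H
  atom 11: C, bond orders sum to 3 (valence 4) → 1 H
  atom 12: C, bond orders sum to 3 (valence 4) → 1 H
  atom 13: Br (halogen, monovalent) → 0 H
  atom 14: C, bond orders sum to 3 (valence 4) → 1 H
  atom 15: O, bond orders sum to 2 (valence 2) → 0 H
Totals → C:8, H:8, Br:2, F:2, O:3.
In Hill order: C8H8Br2F2O3.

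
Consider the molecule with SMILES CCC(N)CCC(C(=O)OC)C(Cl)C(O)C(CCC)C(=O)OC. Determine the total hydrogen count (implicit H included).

30

Walk through each heavy atom and fill implicit hydrogens from standard valence (C 4, N 3, O 2, S 2, halogen 1):
  atom 1: C, bond orders sum to 1 (valence 4) → 3 H
  atom 2: C, bond orders sum to 2 (valence 4) → 2 H
  atom 3: C, bond orders sum to 3 (valence 4) → 1 H
  atom 4: N, bond orders sum to 1 (valence 3) → 2 H
  atom 5: C, bond orders sum to 2 (valence 4) → 2 H
  atom 6: C, bond orders sum to 2 (valence 4) → 2 H
  atom 7: C, bond orders sum to 3 (valence 4) → 1 H
  atom 8: C, bond orders sum to 4 (valence 4) → 0 H
  atom 9: O, bond orders sum to 2 (valence 2) → 0 H
  atom 10: O, bond orders sum to 2 (valence 2) → 0 H
  atom 11: C, bond orders sum to 1 (valence 4) → 3 H
  atom 12: C, bond orders sum to 3 (valence 4) → 1 H
  atom 13: Cl (halogen, monovalent) → 0 H
  atom 14: C, bond orders sum to 3 (valence 4) → 1 H
  atom 15: O, bond orders sum to 1 (valence 2) → 1 H
  atom 16: C, bond orders sum to 3 (valence 4) → 1 H
  atom 17: C, bond orders sum to 2 (valence 4) → 2 H
  atom 18: C, bond orders sum to 2 (valence 4) → 2 H
  atom 19: C, bond orders sum to 1 (valence 4) → 3 H
  atom 20: C, bond orders sum to 4 (valence 4) → 0 H
  atom 21: O, bond orders sum to 2 (valence 2) → 0 H
  atom 22: O, bond orders sum to 2 (valence 2) → 0 H
  atom 23: C, bond orders sum to 1 (valence 4) → 3 H
Total hydrogens: 30.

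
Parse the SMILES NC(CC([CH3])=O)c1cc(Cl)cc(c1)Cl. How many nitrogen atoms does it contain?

1

Scan the SMILES for N atoms (remember two-letter symbols like Cl and Br are single atoms).
Nitrogen count: 1.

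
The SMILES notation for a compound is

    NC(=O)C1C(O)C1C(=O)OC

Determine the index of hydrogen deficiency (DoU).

Molecular formula: C6H9NO4.
DoU = (2C + 2 + N − H − X) / 2, where X is the halogen count and O/S are ignored.
    = (2·6 + 2 + 1 − 9 − 0) / 2 = 6 / 2 = 3.

3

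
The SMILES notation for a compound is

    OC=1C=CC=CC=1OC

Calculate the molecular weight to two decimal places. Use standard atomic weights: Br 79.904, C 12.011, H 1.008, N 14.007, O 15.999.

124.14 g/mol

First, the molecular formula is C7H8O2 (counting implicit H from valence).
  C: 7 × 12.011 = 84.077
  H: 8 × 1.008 = 8.064
  O: 2 × 15.999 = 31.998
Sum: 7×12.011 + 8×1.008 + 2×15.999 = 124.139 → 124.14 g/mol.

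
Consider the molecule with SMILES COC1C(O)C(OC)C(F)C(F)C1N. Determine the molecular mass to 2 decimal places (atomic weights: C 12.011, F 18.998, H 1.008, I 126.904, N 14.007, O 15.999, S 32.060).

211.21 g/mol

First, the molecular formula is C8H15F2NO3 (counting implicit H from valence).
  C: 8 × 12.011 = 96.088
  F: 2 × 18.998 = 37.996
  H: 15 × 1.008 = 15.120
  N: 1 × 14.007 = 14.007
  O: 3 × 15.999 = 47.997
Sum: 8×12.011 + 2×18.998 + 15×1.008 + 1×14.007 + 3×15.999 = 211.208 → 211.21 g/mol.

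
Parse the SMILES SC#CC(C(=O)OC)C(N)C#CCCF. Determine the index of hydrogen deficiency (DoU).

5

Degree of unsaturation = (number of rings) + (number of π bonds).
Ring closures in the SMILES: 0.
π bonds: 1 double bond (each 1 DoU), 2 triple bonds (each 2 DoU) → 5 DoU from unsaturation.
Total DoU = 0 + 5 = 5.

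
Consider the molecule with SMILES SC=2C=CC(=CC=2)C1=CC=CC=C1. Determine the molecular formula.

Walk through each heavy atom and fill implicit hydrogens from standard valence (C 4, N 3, O 2, S 2, halogen 1):
  atom 1: S, bond orders sum to 1 (valence 2) → 1 H
  atom 2: C, bond orders sum to 4 (valence 4) → 0 H
  atom 3: C, bond orders sum to 3 (valence 4) → 1 H
  atom 4: C, bond orders sum to 3 (valence 4) → 1 H
  atom 5: C, bond orders sum to 4 (valence 4) → 0 H
  atom 6: C, bond orders sum to 3 (valence 4) → 1 H
  atom 7: C, bond orders sum to 3 (valence 4) → 1 H
  atom 8: C, bond orders sum to 4 (valence 4) → 0 H
  atom 9: C, bond orders sum to 3 (valence 4) → 1 H
  atom 10: C, bond orders sum to 3 (valence 4) → 1 H
  atom 11: C, bond orders sum to 3 (valence 4) → 1 H
  atom 12: C, bond orders sum to 3 (valence 4) → 1 H
  atom 13: C, bond orders sum to 3 (valence 4) → 1 H
Totals → C:12, H:10, S:1.

C12H10S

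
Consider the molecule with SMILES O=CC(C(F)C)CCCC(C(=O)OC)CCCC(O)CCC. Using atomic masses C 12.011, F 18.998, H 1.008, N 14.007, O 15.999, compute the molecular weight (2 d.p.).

First, the molecular formula is C17H31FO4 (counting implicit H from valence).
  C: 17 × 12.011 = 204.187
  F: 1 × 18.998 = 18.998
  H: 31 × 1.008 = 31.248
  O: 4 × 15.999 = 63.996
Sum: 17×12.011 + 1×18.998 + 31×1.008 + 4×15.999 = 318.429 → 318.43 g/mol.

318.43 g/mol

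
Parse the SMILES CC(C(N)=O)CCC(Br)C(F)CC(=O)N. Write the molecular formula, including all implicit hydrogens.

Walk through each heavy atom and fill implicit hydrogens from standard valence (C 4, N 3, O 2, S 2, halogen 1):
  atom 1: C, bond orders sum to 1 (valence 4) → 3 H
  atom 2: C, bond orders sum to 3 (valence 4) → 1 H
  atom 3: C, bond orders sum to 4 (valence 4) → 0 H
  atom 4: N, bond orders sum to 1 (valence 3) → 2 H
  atom 5: O, bond orders sum to 2 (valence 2) → 0 H
  atom 6: C, bond orders sum to 2 (valence 4) → 2 H
  atom 7: C, bond orders sum to 2 (valence 4) → 2 H
  atom 8: C, bond orders sum to 3 (valence 4) → 1 H
  atom 9: Br (halogen, monovalent) → 0 H
  atom 10: C, bond orders sum to 3 (valence 4) → 1 H
  atom 11: F (halogen, monovalent) → 0 H
  atom 12: C, bond orders sum to 2 (valence 4) → 2 H
  atom 13: C, bond orders sum to 4 (valence 4) → 0 H
  atom 14: O, bond orders sum to 2 (valence 2) → 0 H
  atom 15: N, bond orders sum to 1 (valence 3) → 2 H
Totals → C:9, H:16, Br:1, F:1, N:2, O:2.
In Hill order: C9H16BrFN2O2.

C9H16BrFN2O2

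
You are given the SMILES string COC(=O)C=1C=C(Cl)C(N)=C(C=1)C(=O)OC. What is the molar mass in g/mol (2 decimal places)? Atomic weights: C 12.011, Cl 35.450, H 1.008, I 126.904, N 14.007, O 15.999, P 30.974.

First, the molecular formula is C10H10ClNO4 (counting implicit H from valence).
  C: 10 × 12.011 = 120.110
  Cl: 1 × 35.450 = 35.450
  H: 10 × 1.008 = 10.080
  N: 1 × 14.007 = 14.007
  O: 4 × 15.999 = 63.996
Sum: 10×12.011 + 1×35.450 + 10×1.008 + 1×14.007 + 4×15.999 = 243.643 → 243.64 g/mol.

243.64 g/mol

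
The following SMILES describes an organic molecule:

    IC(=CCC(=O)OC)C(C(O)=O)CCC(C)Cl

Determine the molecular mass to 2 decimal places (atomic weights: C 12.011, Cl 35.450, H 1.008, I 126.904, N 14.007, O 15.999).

First, the molecular formula is C11H16ClIO4 (counting implicit H from valence).
  C: 11 × 12.011 = 132.121
  Cl: 1 × 35.450 = 35.450
  H: 16 × 1.008 = 16.128
  I: 1 × 126.904 = 126.904
  O: 4 × 15.999 = 63.996
Sum: 11×12.011 + 1×35.450 + 16×1.008 + 1×126.904 + 4×15.999 = 374.599 → 374.60 g/mol.

374.60 g/mol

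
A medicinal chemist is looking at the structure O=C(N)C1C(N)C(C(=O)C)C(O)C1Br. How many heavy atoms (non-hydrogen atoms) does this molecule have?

Every atom symbol written in the SMILES (organic subset) is one heavy atom; implicit H are not written.
Heavy atoms by element → Br:1, C:8, N:2, O:3.
Total: 14.

14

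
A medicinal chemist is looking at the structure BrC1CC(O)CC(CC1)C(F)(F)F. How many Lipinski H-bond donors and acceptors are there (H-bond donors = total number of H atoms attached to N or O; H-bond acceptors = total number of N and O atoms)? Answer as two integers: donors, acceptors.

1, 1

Donors: find every N or O and count the H atoms it carries.
  atom 5 (O): bond orders sum to 1 → 1 H
Lipinski HBD = 1.
Acceptors: N atoms = 0, O atoms = 1 → HBA = 1.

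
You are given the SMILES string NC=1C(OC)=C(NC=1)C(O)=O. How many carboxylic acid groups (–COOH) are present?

The carboxylic acid motif appears at heavy-atom position 9 in the SMILES.
Other groups present: 1 ether, 1 primary amine.
Carboxylic acid count: 1.

1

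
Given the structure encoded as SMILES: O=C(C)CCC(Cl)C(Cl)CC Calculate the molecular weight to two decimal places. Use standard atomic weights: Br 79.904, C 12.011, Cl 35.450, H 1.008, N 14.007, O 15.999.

First, the molecular formula is C8H14Cl2O (counting implicit H from valence).
  C: 8 × 12.011 = 96.088
  Cl: 2 × 35.450 = 70.900
  H: 14 × 1.008 = 14.112
  O: 1 × 15.999 = 15.999
Sum: 8×12.011 + 2×35.450 + 14×1.008 + 1×15.999 = 197.099 → 197.10 g/mol.

197.10 g/mol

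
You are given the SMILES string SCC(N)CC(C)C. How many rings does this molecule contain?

In SMILES, each pair of matching ring-closure digits denotes one ring-closing bond; the number of such bonds equals the number of independent rings.
Ring-closure bonds here: 0.

0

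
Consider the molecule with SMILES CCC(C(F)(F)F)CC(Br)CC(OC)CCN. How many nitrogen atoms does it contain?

1

Scan the SMILES for N atoms (remember two-letter symbols like Cl and Br are single atoms).
Nitrogen count: 1.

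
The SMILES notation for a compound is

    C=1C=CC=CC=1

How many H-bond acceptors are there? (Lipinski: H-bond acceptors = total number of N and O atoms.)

N atoms: 0; O atoms: 0.
Lipinski HBA = 0 + 0 = 0.

0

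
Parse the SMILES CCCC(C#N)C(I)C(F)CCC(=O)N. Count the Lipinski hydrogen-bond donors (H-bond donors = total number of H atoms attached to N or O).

Donors: find every N or O and count the H atoms it carries.
  atom 6 (N): bond orders sum to 3 → 0 H
  atom 14 (O): bond orders sum to 2 → 0 H
  atom 15 (N): bond orders sum to 1 → 2 H
Lipinski HBD = 2.

2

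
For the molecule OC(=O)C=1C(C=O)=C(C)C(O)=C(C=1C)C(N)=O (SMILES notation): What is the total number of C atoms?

Count every carbon token in the SMILES (each C, including those in ring-closure positions and inside branches).
Carbon count: 11.

11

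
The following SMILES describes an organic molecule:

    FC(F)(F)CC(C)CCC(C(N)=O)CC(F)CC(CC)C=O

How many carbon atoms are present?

15

Count every carbon token in the SMILES (each C, including those in ring-closure positions and inside branches).
Carbon count: 15.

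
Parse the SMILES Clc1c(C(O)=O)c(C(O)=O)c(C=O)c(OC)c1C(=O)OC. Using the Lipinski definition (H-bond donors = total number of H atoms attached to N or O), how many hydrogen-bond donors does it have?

Donors: find every N or O and count the H atoms it carries.
  atom 5 (O): bond orders sum to 1 → 1 H
  atom 6 (O): bond orders sum to 2 → 0 H
  atom 9 (O): bond orders sum to 1 → 1 H
  atom 10 (O): bond orders sum to 2 → 0 H
  atom 13 (O): bond orders sum to 2 → 0 H
  atom 15 (O): bond orders sum to 2 → 0 H
  atom 19 (O): bond orders sum to 2 → 0 H
  atom 20 (O): bond orders sum to 2 → 0 H
Lipinski HBD = 2.

2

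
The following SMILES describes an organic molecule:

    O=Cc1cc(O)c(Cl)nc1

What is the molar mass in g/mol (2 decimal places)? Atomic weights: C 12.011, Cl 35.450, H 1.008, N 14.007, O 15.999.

First, the molecular formula is C6H4ClNO2 (counting implicit H from valence).
  C: 6 × 12.011 = 72.066
  Cl: 1 × 35.450 = 35.450
  H: 4 × 1.008 = 4.032
  N: 1 × 14.007 = 14.007
  O: 2 × 15.999 = 31.998
Sum: 6×12.011 + 1×35.450 + 4×1.008 + 1×14.007 + 2×15.999 = 157.553 → 157.55 g/mol.

157.55 g/mol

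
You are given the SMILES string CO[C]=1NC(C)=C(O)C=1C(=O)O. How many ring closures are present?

In SMILES, each pair of matching ring-closure digits denotes one ring-closing bond; the number of such bonds equals the number of independent rings.
Ring-closure bonds here: 1.

1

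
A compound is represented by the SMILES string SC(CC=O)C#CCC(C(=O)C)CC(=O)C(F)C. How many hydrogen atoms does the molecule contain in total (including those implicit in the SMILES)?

17

Walk through each heavy atom and fill implicit hydrogens from standard valence (C 4, N 3, O 2, S 2, halogen 1):
  atom 1: S, bond orders sum to 1 (valence 2) → 1 H
  atom 2: C, bond orders sum to 3 (valence 4) → 1 H
  atom 3: C, bond orders sum to 2 (valence 4) → 2 H
  atom 4: C, bond orders sum to 3 (valence 4) → 1 H
  atom 5: O, bond orders sum to 2 (valence 2) → 0 H
  atom 6: C, bond orders sum to 4 (valence 4) → 0 H
  atom 7: C, bond orders sum to 4 (valence 4) → 0 H
  atom 8: C, bond orders sum to 2 (valence 4) → 2 H
  atom 9: C, bond orders sum to 3 (valence 4) → 1 H
  atom 10: C, bond orders sum to 4 (valence 4) → 0 H
  atom 11: O, bond orders sum to 2 (valence 2) → 0 H
  atom 12: C, bond orders sum to 1 (valence 4) → 3 H
  atom 13: C, bond orders sum to 2 (valence 4) → 2 H
  atom 14: C, bond orders sum to 4 (valence 4) → 0 H
  atom 15: O, bond orders sum to 2 (valence 2) → 0 H
  atom 16: C, bond orders sum to 3 (valence 4) → 1 H
  atom 17: F (halogen, monovalent) → 0 H
  atom 18: C, bond orders sum to 1 (valence 4) → 3 H
Total hydrogens: 17.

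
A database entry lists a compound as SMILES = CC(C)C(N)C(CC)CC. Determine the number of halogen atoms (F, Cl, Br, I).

0

Scan the SMILES for the halogen motif — none present.
Groups that are present: 1 primary amine.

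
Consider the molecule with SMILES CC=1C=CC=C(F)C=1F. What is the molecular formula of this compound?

Walk through each heavy atom and fill implicit hydrogens from standard valence (C 4, N 3, O 2, S 2, halogen 1):
  atom 1: C, bond orders sum to 1 (valence 4) → 3 H
  atom 2: C, bond orders sum to 4 (valence 4) → 0 H
  atom 3: C, bond orders sum to 3 (valence 4) → 1 H
  atom 4: C, bond orders sum to 3 (valence 4) → 1 H
  atom 5: C, bond orders sum to 3 (valence 4) → 1 H
  atom 6: C, bond orders sum to 4 (valence 4) → 0 H
  atom 7: F (halogen, monovalent) → 0 H
  atom 8: C, bond orders sum to 4 (valence 4) → 0 H
  atom 9: F (halogen, monovalent) → 0 H
Totals → C:7, H:6, F:2.

C7H6F2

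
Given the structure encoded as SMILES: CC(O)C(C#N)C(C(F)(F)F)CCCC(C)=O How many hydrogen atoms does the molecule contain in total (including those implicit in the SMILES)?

Walk through each heavy atom and fill implicit hydrogens from standard valence (C 4, N 3, O 2, S 2, halogen 1):
  atom 1: C, bond orders sum to 1 (valence 4) → 3 H
  atom 2: C, bond orders sum to 3 (valence 4) → 1 H
  atom 3: O, bond orders sum to 1 (valence 2) → 1 H
  atom 4: C, bond orders sum to 3 (valence 4) → 1 H
  atom 5: C, bond orders sum to 4 (valence 4) → 0 H
  atom 6: N, bond orders sum to 3 (valence 3) → 0 H
  atom 7: C, bond orders sum to 3 (valence 4) → 1 H
  atom 8: C, bond orders sum to 4 (valence 4) → 0 H
  atom 9: F (halogen, monovalent) → 0 H
  atom 10: F (halogen, monovalent) → 0 H
  atom 11: F (halogen, monovalent) → 0 H
  atom 12: C, bond orders sum to 2 (valence 4) → 2 H
  atom 13: C, bond orders sum to 2 (valence 4) → 2 H
  atom 14: C, bond orders sum to 2 (valence 4) → 2 H
  atom 15: C, bond orders sum to 4 (valence 4) → 0 H
  atom 16: C, bond orders sum to 1 (valence 4) → 3 H
  atom 17: O, bond orders sum to 2 (valence 2) → 0 H
Total hydrogens: 16.

16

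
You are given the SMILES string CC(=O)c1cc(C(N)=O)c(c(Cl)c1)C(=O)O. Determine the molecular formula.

C10H8ClNO4

Walk through each heavy atom and fill implicit hydrogens from standard valence (C 4, N 3, O 2, S 2, halogen 1); for lowercase aromatic atoms, an aromatic c carries 1 H when it has two neighbours and 0 H with three, and aromatic n carries 0 H:
  atom 1: C, bond orders sum to 1 (valence 4) → 3 H
  atom 2: C, bond orders sum to 4 (valence 4) → 0 H
  atom 3: O, bond orders sum to 2 (valence 2) → 0 H
  atom 4: aromatic c, 3 neighbours → 0 H
  atom 5: aromatic c, 2 neighbours → 1 H
  atom 6: aromatic c, 3 neighbours → 0 H
  atom 7: C, bond orders sum to 4 (valence 4) → 0 H
  atom 8: N, bond orders sum to 1 (valence 3) → 2 H
  atom 9: O, bond orders sum to 2 (valence 2) → 0 H
  atom 10: aromatic c, 3 neighbours → 0 H
  atom 11: aromatic c, 3 neighbours → 0 H
  atom 12: Cl (halogen, monovalent) → 0 H
  atom 13: aromatic c, 2 neighbours → 1 H
  atom 14: C, bond orders sum to 4 (valence 4) → 0 H
  atom 15: O, bond orders sum to 2 (valence 2) → 0 H
  atom 16: O, bond orders sum to 1 (valence 2) → 1 H
Totals → C:10, H:8, Cl:1, N:1, O:4.
In Hill order: C10H8ClNO4.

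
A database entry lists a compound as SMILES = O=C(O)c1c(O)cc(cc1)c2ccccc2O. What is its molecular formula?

Walk through each heavy atom and fill implicit hydrogens from standard valence (C 4, N 3, O 2, S 2, halogen 1); for lowercase aromatic atoms, an aromatic c carries 1 H when it has two neighbours and 0 H with three, and aromatic n carries 0 H:
  atom 1: O, bond orders sum to 2 (valence 2) → 0 H
  atom 2: C, bond orders sum to 4 (valence 4) → 0 H
  atom 3: O, bond orders sum to 1 (valence 2) → 1 H
  atom 4: aromatic c, 3 neighbours → 0 H
  atom 5: aromatic c, 3 neighbours → 0 H
  atom 6: O, bond orders sum to 1 (valence 2) → 1 H
  atom 7: aromatic c, 2 neighbours → 1 H
  atom 8: aromatic c, 3 neighbours → 0 H
  atom 9: aromatic c, 2 neighbours → 1 H
  atom 10: aromatic c, 2 neighbours → 1 H
  atom 11: aromatic c, 3 neighbours → 0 H
  atom 12: aromatic c, 2 neighbours → 1 H
  atom 13: aromatic c, 2 neighbours → 1 H
  atom 14: aromatic c, 2 neighbours → 1 H
  atom 15: aromatic c, 2 neighbours → 1 H
  atom 16: aromatic c, 3 neighbours → 0 H
  atom 17: O, bond orders sum to 1 (valence 2) → 1 H
Totals → C:13, H:10, O:4.

C13H10O4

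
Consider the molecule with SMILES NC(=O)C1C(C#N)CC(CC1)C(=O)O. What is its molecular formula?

Walk through each heavy atom and fill implicit hydrogens from standard valence (C 4, N 3, O 2, S 2, halogen 1):
  atom 1: N, bond orders sum to 1 (valence 3) → 2 H
  atom 2: C, bond orders sum to 4 (valence 4) → 0 H
  atom 3: O, bond orders sum to 2 (valence 2) → 0 H
  atom 4: C, bond orders sum to 3 (valence 4) → 1 H
  atom 5: C, bond orders sum to 3 (valence 4) → 1 H
  atom 6: C, bond orders sum to 4 (valence 4) → 0 H
  atom 7: N, bond orders sum to 3 (valence 3) → 0 H
  atom 8: C, bond orders sum to 2 (valence 4) → 2 H
  atom 9: C, bond orders sum to 3 (valence 4) → 1 H
  atom 10: C, bond orders sum to 2 (valence 4) → 2 H
  atom 11: C, bond orders sum to 2 (valence 4) → 2 H
  atom 12: C, bond orders sum to 4 (valence 4) → 0 H
  atom 13: O, bond orders sum to 2 (valence 2) → 0 H
  atom 14: O, bond orders sum to 1 (valence 2) → 1 H
Totals → C:9, H:12, N:2, O:3.

C9H12N2O3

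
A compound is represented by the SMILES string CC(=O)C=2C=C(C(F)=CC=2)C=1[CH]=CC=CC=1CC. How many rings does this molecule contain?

2

In SMILES, each pair of matching ring-closure digits denotes one ring-closing bond; the number of such bonds equals the number of independent rings.
Ring-closure bonds here: 2.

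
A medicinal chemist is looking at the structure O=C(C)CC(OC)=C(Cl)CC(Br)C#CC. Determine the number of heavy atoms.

Every atom symbol written in the SMILES (organic subset) is one heavy atom; implicit H are not written.
Heavy atoms by element → Br:1, C:11, Cl:1, O:2.
Total: 15.

15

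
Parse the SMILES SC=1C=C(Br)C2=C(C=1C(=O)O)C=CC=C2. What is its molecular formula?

C11H7BrO2S

Walk through each heavy atom and fill implicit hydrogens from standard valence (C 4, N 3, O 2, S 2, halogen 1):
  atom 1: S, bond orders sum to 1 (valence 2) → 1 H
  atom 2: C, bond orders sum to 4 (valence 4) → 0 H
  atom 3: C, bond orders sum to 3 (valence 4) → 1 H
  atom 4: C, bond orders sum to 4 (valence 4) → 0 H
  atom 5: Br (halogen, monovalent) → 0 H
  atom 6: C, bond orders sum to 4 (valence 4) → 0 H
  atom 7: C, bond orders sum to 4 (valence 4) → 0 H
  atom 8: C, bond orders sum to 4 (valence 4) → 0 H
  atom 9: C, bond orders sum to 4 (valence 4) → 0 H
  atom 10: O, bond orders sum to 2 (valence 2) → 0 H
  atom 11: O, bond orders sum to 1 (valence 2) → 1 H
  atom 12: C, bond orders sum to 3 (valence 4) → 1 H
  atom 13: C, bond orders sum to 3 (valence 4) → 1 H
  atom 14: C, bond orders sum to 3 (valence 4) → 1 H
  atom 15: C, bond orders sum to 3 (valence 4) → 1 H
Totals → C:11, H:7, Br:1, O:2, S:1.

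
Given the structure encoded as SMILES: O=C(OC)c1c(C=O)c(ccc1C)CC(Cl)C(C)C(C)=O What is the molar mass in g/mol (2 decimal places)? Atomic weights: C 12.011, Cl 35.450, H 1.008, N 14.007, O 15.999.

First, the molecular formula is C16H19ClO4 (counting implicit H from valence).
  C: 16 × 12.011 = 192.176
  Cl: 1 × 35.450 = 35.450
  H: 19 × 1.008 = 19.152
  O: 4 × 15.999 = 63.996
Sum: 16×12.011 + 1×35.450 + 19×1.008 + 4×15.999 = 310.774 → 310.77 g/mol.

310.77 g/mol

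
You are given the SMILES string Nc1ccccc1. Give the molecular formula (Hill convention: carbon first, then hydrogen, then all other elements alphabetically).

C6H7N

Walk through each heavy atom and fill implicit hydrogens from standard valence (C 4, N 3, O 2, S 2, halogen 1); for lowercase aromatic atoms, an aromatic c carries 1 H when it has two neighbours and 0 H with three, and aromatic n carries 0 H:
  atom 1: N, bond orders sum to 1 (valence 3) → 2 H
  atom 2: aromatic c, 3 neighbours → 0 H
  atom 3: aromatic c, 2 neighbours → 1 H
  atom 4: aromatic c, 2 neighbours → 1 H
  atom 5: aromatic c, 2 neighbours → 1 H
  atom 6: aromatic c, 2 neighbours → 1 H
  atom 7: aromatic c, 2 neighbours → 1 H
Totals → C:6, H:7, N:1.
In Hill order: C6H7N.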